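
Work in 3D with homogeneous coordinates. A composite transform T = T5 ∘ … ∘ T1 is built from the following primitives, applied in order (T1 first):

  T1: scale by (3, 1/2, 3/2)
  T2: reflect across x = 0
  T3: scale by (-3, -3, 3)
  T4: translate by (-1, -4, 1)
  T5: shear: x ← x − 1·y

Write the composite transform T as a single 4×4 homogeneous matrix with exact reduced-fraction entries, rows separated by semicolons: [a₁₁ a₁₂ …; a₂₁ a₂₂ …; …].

T1 = [3 0 0 0; 0 1/2 0 0; 0 0 3/2 0; 0 0 0 1]
T2·T1 = [-3 0 0 0; 0 1/2 0 0; 0 0 3/2 0; 0 0 0 1]
T3·…·T1 = [9 0 0 0; 0 -3/2 0 0; 0 0 9/2 0; 0 0 0 1]
T4·…·T1 = [9 0 0 -1; 0 -3/2 0 -4; 0 0 9/2 1; 0 0 0 1]
T5·…·T1 = [9 3/2 0 3; 0 -3/2 0 -4; 0 0 9/2 1; 0 0 0 1]

T = [9 3/2 0 3; 0 -3/2 0 -4; 0 0 9/2 1; 0 0 0 1]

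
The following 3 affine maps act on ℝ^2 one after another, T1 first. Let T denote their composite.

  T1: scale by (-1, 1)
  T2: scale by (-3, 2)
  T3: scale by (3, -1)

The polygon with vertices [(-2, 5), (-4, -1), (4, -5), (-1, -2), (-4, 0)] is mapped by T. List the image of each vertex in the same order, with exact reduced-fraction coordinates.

image vertices: (-18, -10), (-36, 2), (36, 10), (-9, 4), (-36, 0)

T1 scale by (-1, 1): (-2, 5) → (2, 5); (-4, -1) → (4, -1); (4, -5) → (-4, -5); (-1, -2) → (1, -2); (-4, 0) → (4, 0)
T2 scale by (-3, 2): (2, 5) → (-6, 10); (4, -1) → (-12, -2); (-4, -5) → (12, -10); (1, -2) → (-3, -4); (4, 0) → (-12, 0)
T3 scale by (3, -1): (-6, 10) → (-18, -10); (-12, -2) → (-36, 2); (12, -10) → (36, 10); (-3, -4) → (-9, 4); (-12, 0) → (-36, 0)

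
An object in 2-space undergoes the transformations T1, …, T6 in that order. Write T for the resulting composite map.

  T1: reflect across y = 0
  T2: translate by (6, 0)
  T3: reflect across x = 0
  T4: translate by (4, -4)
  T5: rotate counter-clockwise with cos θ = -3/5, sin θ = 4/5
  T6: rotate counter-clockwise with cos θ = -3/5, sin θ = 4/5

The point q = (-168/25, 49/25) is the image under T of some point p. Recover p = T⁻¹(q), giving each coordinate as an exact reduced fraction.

T1 = [1 0 0; 0 -1 0; 0 0 1]
T2·T1 = [1 0 6; 0 -1 0; 0 0 1]
T3·…·T1 = [-1 0 -6; 0 -1 0; 0 0 1]
T4·…·T1 = [-1 0 -2; 0 -1 -4; 0 0 1]
T5·…·T1 = [3/5 4/5 22/5; -4/5 3/5 4/5; 0 0 1]
T6·…·T1 = [7/25 -24/25 -82/25; 24/25 7/25 76/25; 0 0 1]
det M = 1; M⁻¹ = [7/25 24/25 -2; -24/25 7/25 -4; 0 0 1]
M⁻¹ · (-168/25, 49/25)ᵀ = (-2, 3)ᵀ

p = (-2, 3)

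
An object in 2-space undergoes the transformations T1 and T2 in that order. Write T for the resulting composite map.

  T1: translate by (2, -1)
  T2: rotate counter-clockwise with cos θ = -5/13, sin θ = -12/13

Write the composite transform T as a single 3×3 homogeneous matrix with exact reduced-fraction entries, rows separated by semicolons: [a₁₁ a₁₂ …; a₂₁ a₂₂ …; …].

T1 = [1 0 2; 0 1 -1; 0 0 1]
T2·T1 = [-5/13 12/13 -22/13; -12/13 -5/13 -19/13; 0 0 1]

T = [-5/13 12/13 -22/13; -12/13 -5/13 -19/13; 0 0 1]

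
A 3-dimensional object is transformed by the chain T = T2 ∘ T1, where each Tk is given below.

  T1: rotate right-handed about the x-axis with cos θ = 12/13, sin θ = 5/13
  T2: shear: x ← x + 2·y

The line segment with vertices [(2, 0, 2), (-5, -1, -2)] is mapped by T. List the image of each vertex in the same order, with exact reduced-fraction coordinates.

T1 rotate right-handed about the x-axis with cos θ = 12/13, sin θ = 5/13: (2, 0, 2) → (2, -10/13, 24/13); (-5, -1, -2) → (-5, -2/13, -29/13)
T2 shear: x ← x + 2·y: (2, -10/13, 24/13) → (6/13, -10/13, 24/13); (-5, -2/13, -29/13) → (-69/13, -2/13, -29/13)

image vertices: (6/13, -10/13, 24/13), (-69/13, -2/13, -29/13)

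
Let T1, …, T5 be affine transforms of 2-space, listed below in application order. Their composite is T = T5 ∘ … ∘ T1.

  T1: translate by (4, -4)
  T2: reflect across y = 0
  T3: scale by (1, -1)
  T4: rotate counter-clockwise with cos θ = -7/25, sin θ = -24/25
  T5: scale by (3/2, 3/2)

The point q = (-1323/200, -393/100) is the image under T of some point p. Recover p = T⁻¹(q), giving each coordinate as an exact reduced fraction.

p = (-1/4, 1/2)

T1 = [1 0 4; 0 1 -4; 0 0 1]
T2·T1 = [1 0 4; 0 -1 4; 0 0 1]
T3·…·T1 = [1 0 4; 0 1 -4; 0 0 1]
T4·…·T1 = [-7/25 24/25 -124/25; -24/25 -7/25 -68/25; 0 0 1]
T5·…·T1 = [-21/50 36/25 -186/25; -36/25 -21/50 -102/25; 0 0 1]
det M = 9/4; M⁻¹ = [-14/75 -16/25 -4; 16/25 -14/75 4; 0 0 1]
M⁻¹ · (-1323/200, -393/100)ᵀ = (-1/4, 1/2)ᵀ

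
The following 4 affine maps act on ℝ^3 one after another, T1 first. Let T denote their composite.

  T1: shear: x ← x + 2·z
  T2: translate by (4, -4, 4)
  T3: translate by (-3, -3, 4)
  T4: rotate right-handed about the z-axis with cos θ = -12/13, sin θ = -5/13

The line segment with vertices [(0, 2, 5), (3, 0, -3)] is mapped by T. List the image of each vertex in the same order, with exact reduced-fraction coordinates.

image vertices: (-157/13, 5/13, 13), (-11/13, 94/13, 5)

T1 shear: x ← x + 2·z: (0, 2, 5) → (10, 2, 5); (3, 0, -3) → (-3, 0, -3)
T2 translate by (4, -4, 4): (10, 2, 5) → (14, -2, 9); (-3, 0, -3) → (1, -4, 1)
T3 translate by (-3, -3, 4): (14, -2, 9) → (11, -5, 13); (1, -4, 1) → (-2, -7, 5)
T4 rotate right-handed about the z-axis with cos θ = -12/13, sin θ = -5/13: (11, -5, 13) → (-157/13, 5/13, 13); (-2, -7, 5) → (-11/13, 94/13, 5)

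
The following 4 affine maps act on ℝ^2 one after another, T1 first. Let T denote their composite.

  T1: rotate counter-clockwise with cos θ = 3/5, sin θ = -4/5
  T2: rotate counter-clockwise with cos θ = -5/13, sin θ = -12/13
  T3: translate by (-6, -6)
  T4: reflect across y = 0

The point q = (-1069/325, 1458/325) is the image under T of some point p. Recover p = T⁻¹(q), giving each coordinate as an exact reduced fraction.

p = (-3, -4/5)

T1 = [3/5 4/5 0; -4/5 3/5 0; 0 0 1]
T2·T1 = [-63/65 16/65 0; -16/65 -63/65 0; 0 0 1]
T3·…·T1 = [-63/65 16/65 -6; -16/65 -63/65 -6; 0 0 1]
T4·…·T1 = [-63/65 16/65 -6; 16/65 63/65 6; 0 0 1]
det M = -1; M⁻¹ = [-63/65 16/65 -474/65; 16/65 63/65 -282/65; 0 0 1]
M⁻¹ · (-1069/325, 1458/325)ᵀ = (-3, -4/5)ᵀ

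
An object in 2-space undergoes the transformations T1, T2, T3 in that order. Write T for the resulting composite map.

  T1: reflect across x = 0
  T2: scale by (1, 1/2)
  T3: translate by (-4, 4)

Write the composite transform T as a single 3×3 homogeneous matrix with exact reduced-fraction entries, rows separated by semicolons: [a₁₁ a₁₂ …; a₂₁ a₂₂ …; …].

T = [-1 0 -4; 0 1/2 4; 0 0 1]

T1 = [-1 0 0; 0 1 0; 0 0 1]
T2·T1 = [-1 0 0; 0 1/2 0; 0 0 1]
T3·…·T1 = [-1 0 -4; 0 1/2 4; 0 0 1]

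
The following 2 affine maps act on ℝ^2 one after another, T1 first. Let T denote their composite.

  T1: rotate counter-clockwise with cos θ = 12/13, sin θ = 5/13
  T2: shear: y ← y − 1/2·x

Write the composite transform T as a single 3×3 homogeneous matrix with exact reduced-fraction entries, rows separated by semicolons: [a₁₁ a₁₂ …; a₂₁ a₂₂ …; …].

T = [12/13 -5/13 0; -1/13 29/26 0; 0 0 1]

T1 = [12/13 -5/13 0; 5/13 12/13 0; 0 0 1]
T2·T1 = [12/13 -5/13 0; -1/13 29/26 0; 0 0 1]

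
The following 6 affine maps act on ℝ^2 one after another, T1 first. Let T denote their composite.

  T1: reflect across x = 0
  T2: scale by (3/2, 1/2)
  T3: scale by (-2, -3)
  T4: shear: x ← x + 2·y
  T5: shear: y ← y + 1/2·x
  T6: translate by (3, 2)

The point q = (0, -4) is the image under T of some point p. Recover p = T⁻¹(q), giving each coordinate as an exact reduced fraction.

T1 = [-1 0 0; 0 1 0; 0 0 1]
T2·T1 = [-3/2 0 0; 0 1/2 0; 0 0 1]
T3·…·T1 = [3 0 0; 0 -3/2 0; 0 0 1]
T4·…·T1 = [3 -3 0; 0 -3/2 0; 0 0 1]
T5·…·T1 = [3 -3 0; 3/2 -3 0; 0 0 1]
T6·…·T1 = [3 -3 3; 3/2 -3 2; 0 0 1]
det M = -9/2; M⁻¹ = [2/3 -2/3 -2/3; 1/3 -2/3 1/3; 0 0 1]
M⁻¹ · (0, -4)ᵀ = (2, 3)ᵀ

p = (2, 3)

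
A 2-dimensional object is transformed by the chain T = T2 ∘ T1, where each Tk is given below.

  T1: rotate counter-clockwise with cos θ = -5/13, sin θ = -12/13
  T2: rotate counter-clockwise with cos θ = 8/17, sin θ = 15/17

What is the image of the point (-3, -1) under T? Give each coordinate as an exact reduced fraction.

T(p) = (-591/221, 373/221)

T1 rotate counter-clockwise with cos θ = -5/13, sin θ = -12/13: (-3, -1) → (3/13, 41/13)
T2 rotate counter-clockwise with cos θ = 8/17, sin θ = 15/17: (3/13, 41/13) → (-591/221, 373/221)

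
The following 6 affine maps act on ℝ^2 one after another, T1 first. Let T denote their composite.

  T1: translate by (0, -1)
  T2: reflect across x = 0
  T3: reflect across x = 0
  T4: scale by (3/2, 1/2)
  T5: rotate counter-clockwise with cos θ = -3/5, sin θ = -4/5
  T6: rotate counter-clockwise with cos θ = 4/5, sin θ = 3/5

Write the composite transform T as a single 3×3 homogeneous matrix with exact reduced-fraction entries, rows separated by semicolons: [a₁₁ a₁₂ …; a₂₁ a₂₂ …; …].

T1 = [1 0 0; 0 1 -1; 0 0 1]
T2·T1 = [-1 0 0; 0 1 -1; 0 0 1]
T3·…·T1 = [1 0 0; 0 1 -1; 0 0 1]
T4·…·T1 = [3/2 0 0; 0 1/2 -1/2; 0 0 1]
T5·…·T1 = [-9/10 2/5 -2/5; -6/5 -3/10 3/10; 0 0 1]
T6·…·T1 = [0 1/2 -1/2; -3/2 0 0; 0 0 1]

T = [0 1/2 -1/2; -3/2 0 0; 0 0 1]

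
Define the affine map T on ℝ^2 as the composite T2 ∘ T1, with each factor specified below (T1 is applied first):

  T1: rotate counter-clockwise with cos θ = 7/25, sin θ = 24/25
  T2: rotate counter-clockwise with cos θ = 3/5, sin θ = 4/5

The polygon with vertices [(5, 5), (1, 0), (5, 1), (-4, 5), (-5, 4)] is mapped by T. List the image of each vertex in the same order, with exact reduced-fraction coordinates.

T1 rotate counter-clockwise with cos θ = 7/25, sin θ = 24/25: (5, 5) → (-17/5, 31/5); (1, 0) → (7/25, 24/25); (5, 1) → (11/25, 127/25); (-4, 5) → (-148/25, -61/25); (-5, 4) → (-131/25, -92/25)
T2 rotate counter-clockwise with cos θ = 3/5, sin θ = 4/5: (-17/5, 31/5) → (-7, 1); (7/25, 24/25) → (-3/5, 4/5); (11/25, 127/25) → (-19/5, 17/5); (-148/25, -61/25) → (-8/5, -31/5); (-131/25, -92/25) → (-1/5, -32/5)

image vertices: (-7, 1), (-3/5, 4/5), (-19/5, 17/5), (-8/5, -31/5), (-1/5, -32/5)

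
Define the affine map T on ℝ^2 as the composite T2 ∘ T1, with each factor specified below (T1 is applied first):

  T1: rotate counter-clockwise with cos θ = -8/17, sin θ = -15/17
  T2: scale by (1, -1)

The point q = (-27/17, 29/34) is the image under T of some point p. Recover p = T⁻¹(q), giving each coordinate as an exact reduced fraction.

p = (3/2, -1)

T1 = [-8/17 15/17 0; -15/17 -8/17 0; 0 0 1]
T2·T1 = [-8/17 15/17 0; 15/17 8/17 0; 0 0 1]
det M = -1; M⁻¹ = [-8/17 15/17 0; 15/17 8/17 0; 0 0 1]
M⁻¹ · (-27/17, 29/34)ᵀ = (3/2, -1)ᵀ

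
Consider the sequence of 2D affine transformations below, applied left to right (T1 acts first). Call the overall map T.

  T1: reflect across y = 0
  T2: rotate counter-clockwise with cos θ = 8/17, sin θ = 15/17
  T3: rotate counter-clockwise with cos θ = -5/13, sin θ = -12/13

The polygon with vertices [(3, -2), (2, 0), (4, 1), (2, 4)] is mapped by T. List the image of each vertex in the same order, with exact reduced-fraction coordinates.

T1 reflect across y = 0: (3, -2) → (3, 2); (2, 0) → (2, 0); (4, 1) → (4, -1); (2, 4) → (2, -4)
T2 rotate counter-clockwise with cos θ = 8/17, sin θ = 15/17: (3, 2) → (-6/17, 61/17); (2, 0) → (16/17, 30/17); (4, -1) → (47/17, 52/17); (2, -4) → (76/17, -2/17)
T3 rotate counter-clockwise with cos θ = -5/13, sin θ = -12/13: (-6/17, 61/17) → (762/221, -233/221); (16/17, 30/17) → (280/221, -342/221); (47/17, 52/17) → (389/221, -824/221); (76/17, -2/17) → (-404/221, -902/221)

image vertices: (762/221, -233/221), (280/221, -342/221), (389/221, -824/221), (-404/221, -902/221)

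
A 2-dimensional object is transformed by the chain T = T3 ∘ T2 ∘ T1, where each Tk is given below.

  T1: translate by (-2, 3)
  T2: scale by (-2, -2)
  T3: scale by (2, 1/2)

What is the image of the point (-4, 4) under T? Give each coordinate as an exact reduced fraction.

T1 translate by (-2, 3): (-4, 4) → (-6, 7)
T2 scale by (-2, -2): (-6, 7) → (12, -14)
T3 scale by (2, 1/2): (12, -14) → (24, -7)

T(p) = (24, -7)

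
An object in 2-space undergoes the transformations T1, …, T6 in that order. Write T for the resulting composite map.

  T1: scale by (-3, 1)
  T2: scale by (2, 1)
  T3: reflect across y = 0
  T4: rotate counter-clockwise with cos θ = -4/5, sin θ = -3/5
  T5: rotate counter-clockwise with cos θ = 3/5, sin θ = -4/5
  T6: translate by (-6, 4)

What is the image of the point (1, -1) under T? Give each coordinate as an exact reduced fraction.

T1 scale by (-3, 1): (1, -1) → (-3, -1)
T2 scale by (2, 1): (-3, -1) → (-6, -1)
T3 reflect across y = 0: (-6, -1) → (-6, 1)
T4 rotate counter-clockwise with cos θ = -4/5, sin θ = -3/5: (-6, 1) → (27/5, 14/5)
T5 rotate counter-clockwise with cos θ = 3/5, sin θ = -4/5: (27/5, 14/5) → (137/25, -66/25)
T6 translate by (-6, 4): (137/25, -66/25) → (-13/25, 34/25)

T(p) = (-13/25, 34/25)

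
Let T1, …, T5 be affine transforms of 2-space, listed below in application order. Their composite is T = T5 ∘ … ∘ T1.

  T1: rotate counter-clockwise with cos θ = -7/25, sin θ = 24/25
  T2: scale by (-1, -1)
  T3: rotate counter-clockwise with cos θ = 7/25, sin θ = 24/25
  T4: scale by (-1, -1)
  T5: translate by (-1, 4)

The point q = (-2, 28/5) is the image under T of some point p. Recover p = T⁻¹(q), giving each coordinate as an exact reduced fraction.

T1 = [-7/25 -24/25 0; 24/25 -7/25 0; 0 0 1]
T2·T1 = [7/25 24/25 0; -24/25 7/25 0; 0 0 1]
T3·…·T1 = [1 0 0; 0 1 0; 0 0 1]
T4·…·T1 = [-1 0 0; 0 -1 0; 0 0 1]
T5·…·T1 = [-1 0 -1; 0 -1 4; 0 0 1]
det M = 1; M⁻¹ = [-1 0 -1; 0 -1 4; 0 0 1]
M⁻¹ · (-2, 28/5)ᵀ = (1, -8/5)ᵀ

p = (1, -8/5)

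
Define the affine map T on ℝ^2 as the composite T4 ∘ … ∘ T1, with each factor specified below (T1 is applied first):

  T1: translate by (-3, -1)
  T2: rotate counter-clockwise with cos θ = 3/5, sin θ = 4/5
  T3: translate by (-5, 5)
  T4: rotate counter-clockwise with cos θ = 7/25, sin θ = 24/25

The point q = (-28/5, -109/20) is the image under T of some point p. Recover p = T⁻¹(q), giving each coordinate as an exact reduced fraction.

p = (1, 7/4)

T1 = [1 0 -3; 0 1 -1; 0 0 1]
T2·T1 = [3/5 -4/5 -1; 4/5 3/5 -3; 0 0 1]
T3·…·T1 = [3/5 -4/5 -6; 4/5 3/5 2; 0 0 1]
T4·…·T1 = [-3/5 -4/5 -18/5; 4/5 -3/5 -26/5; 0 0 1]
det M = 1; M⁻¹ = [-3/5 4/5 2; -4/5 -3/5 -6; 0 0 1]
M⁻¹ · (-28/5, -109/20)ᵀ = (1, 7/4)ᵀ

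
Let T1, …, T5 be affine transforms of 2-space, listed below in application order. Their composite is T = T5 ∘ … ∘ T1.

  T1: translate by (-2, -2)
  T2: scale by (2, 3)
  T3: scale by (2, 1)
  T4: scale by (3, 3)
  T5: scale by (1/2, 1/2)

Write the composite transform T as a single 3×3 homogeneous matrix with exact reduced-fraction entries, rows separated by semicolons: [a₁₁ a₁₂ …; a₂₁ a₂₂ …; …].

T = [6 0 -12; 0 9/2 -9; 0 0 1]

T1 = [1 0 -2; 0 1 -2; 0 0 1]
T2·T1 = [2 0 -4; 0 3 -6; 0 0 1]
T3·…·T1 = [4 0 -8; 0 3 -6; 0 0 1]
T4·…·T1 = [12 0 -24; 0 9 -18; 0 0 1]
T5·…·T1 = [6 0 -12; 0 9/2 -9; 0 0 1]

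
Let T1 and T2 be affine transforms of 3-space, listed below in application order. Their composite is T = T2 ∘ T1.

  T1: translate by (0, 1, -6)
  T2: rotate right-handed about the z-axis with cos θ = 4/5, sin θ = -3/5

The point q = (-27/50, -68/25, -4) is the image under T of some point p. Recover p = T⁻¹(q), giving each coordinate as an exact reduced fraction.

p = (6/5, -7/2, 2)

T1 = [1 0 0 0; 0 1 0 1; 0 0 1 -6; 0 0 0 1]
T2·T1 = [4/5 3/5 0 3/5; -3/5 4/5 0 4/5; 0 0 1 -6; 0 0 0 1]
det M = 1; M⁻¹ = [4/5 -3/5 0 0; 3/5 4/5 0 -1; 0 0 1 6; 0 0 0 1]
M⁻¹ · (-27/50, -68/25, -4)ᵀ = (6/5, -7/2, 2)ᵀ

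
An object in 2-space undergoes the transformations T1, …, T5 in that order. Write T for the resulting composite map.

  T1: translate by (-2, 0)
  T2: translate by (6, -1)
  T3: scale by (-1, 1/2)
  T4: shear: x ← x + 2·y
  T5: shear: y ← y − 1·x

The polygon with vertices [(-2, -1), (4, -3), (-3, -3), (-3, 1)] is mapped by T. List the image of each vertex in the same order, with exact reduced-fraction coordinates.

image vertices: (-4, 3), (-12, 10), (-5, 3), (-1, 1)

T1 translate by (-2, 0): (-2, -1) → (-4, -1); (4, -3) → (2, -3); (-3, -3) → (-5, -3); (-3, 1) → (-5, 1)
T2 translate by (6, -1): (-4, -1) → (2, -2); (2, -3) → (8, -4); (-5, -3) → (1, -4); (-5, 1) → (1, 0)
T3 scale by (-1, 1/2): (2, -2) → (-2, -1); (8, -4) → (-8, -2); (1, -4) → (-1, -2); (1, 0) → (-1, 0)
T4 shear: x ← x + 2·y: (-2, -1) → (-4, -1); (-8, -2) → (-12, -2); (-1, -2) → (-5, -2); (-1, 0) → (-1, 0)
T5 shear: y ← y − 1·x: (-4, -1) → (-4, 3); (-12, -2) → (-12, 10); (-5, -2) → (-5, 3); (-1, 0) → (-1, 1)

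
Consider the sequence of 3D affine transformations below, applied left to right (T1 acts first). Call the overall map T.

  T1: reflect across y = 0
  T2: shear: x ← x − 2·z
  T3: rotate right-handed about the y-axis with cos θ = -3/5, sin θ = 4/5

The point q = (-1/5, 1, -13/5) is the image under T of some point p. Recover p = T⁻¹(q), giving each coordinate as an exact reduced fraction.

p = (5, -1, 7/5)

T1 = [1 0 0 0; 0 -1 0 0; 0 0 1 0; 0 0 0 1]
T2·T1 = [1 0 -2 0; 0 -1 0 0; 0 0 1 0; 0 0 0 1]
T3·…·T1 = [-3/5 0 2 0; 0 -1 0 0; -4/5 0 1 0; 0 0 0 1]
det M = -1; M⁻¹ = [1 0 -2 0; 0 -1 0 0; 4/5 0 -3/5 0; 0 0 0 1]
M⁻¹ · (-1/5, 1, -13/5)ᵀ = (5, -1, 7/5)ᵀ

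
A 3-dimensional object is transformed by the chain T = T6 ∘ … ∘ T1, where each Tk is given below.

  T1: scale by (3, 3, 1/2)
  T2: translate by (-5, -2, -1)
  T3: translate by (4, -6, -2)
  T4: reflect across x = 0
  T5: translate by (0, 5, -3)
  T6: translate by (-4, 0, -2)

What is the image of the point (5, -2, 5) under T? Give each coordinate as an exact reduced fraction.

T1 scale by (3, 3, 1/2): (5, -2, 5) → (15, -6, 5/2)
T2 translate by (-5, -2, -1): (15, -6, 5/2) → (10, -8, 3/2)
T3 translate by (4, -6, -2): (10, -8, 3/2) → (14, -14, -1/2)
T4 reflect across x = 0: (14, -14, -1/2) → (-14, -14, -1/2)
T5 translate by (0, 5, -3): (-14, -14, -1/2) → (-14, -9, -7/2)
T6 translate by (-4, 0, -2): (-14, -9, -7/2) → (-18, -9, -11/2)

T(p) = (-18, -9, -11/2)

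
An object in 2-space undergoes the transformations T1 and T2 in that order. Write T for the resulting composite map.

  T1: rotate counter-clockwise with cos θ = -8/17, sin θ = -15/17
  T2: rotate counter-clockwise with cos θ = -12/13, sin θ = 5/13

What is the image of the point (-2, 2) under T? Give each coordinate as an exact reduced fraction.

T1 rotate counter-clockwise with cos θ = -8/17, sin θ = -15/17: (-2, 2) → (46/17, 14/17)
T2 rotate counter-clockwise with cos θ = -12/13, sin θ = 5/13: (46/17, 14/17) → (-622/221, 62/221)

T(p) = (-622/221, 62/221)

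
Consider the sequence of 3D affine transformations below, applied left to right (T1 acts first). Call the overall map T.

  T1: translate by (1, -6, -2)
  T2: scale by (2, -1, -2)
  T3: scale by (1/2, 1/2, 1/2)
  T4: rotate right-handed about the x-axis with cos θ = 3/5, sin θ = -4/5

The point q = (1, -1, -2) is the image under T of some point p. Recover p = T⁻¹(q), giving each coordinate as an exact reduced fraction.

p = (0, 4, 4)

T1 = [1 0 0 1; 0 1 0 -6; 0 0 1 -2; 0 0 0 1]
T2·T1 = [2 0 0 2; 0 -1 0 6; 0 0 -2 4; 0 0 0 1]
T3·…·T1 = [1 0 0 1; 0 -1/2 0 3; 0 0 -1 2; 0 0 0 1]
T4·…·T1 = [1 0 0 1; 0 -3/10 -4/5 17/5; 0 2/5 -3/5 -6/5; 0 0 0 1]
det M = 1/2; M⁻¹ = [1 0 0 -1; 0 -6/5 8/5 6; 0 -4/5 -3/5 2; 0 0 0 1]
M⁻¹ · (1, -1, -2)ᵀ = (0, 4, 4)ᵀ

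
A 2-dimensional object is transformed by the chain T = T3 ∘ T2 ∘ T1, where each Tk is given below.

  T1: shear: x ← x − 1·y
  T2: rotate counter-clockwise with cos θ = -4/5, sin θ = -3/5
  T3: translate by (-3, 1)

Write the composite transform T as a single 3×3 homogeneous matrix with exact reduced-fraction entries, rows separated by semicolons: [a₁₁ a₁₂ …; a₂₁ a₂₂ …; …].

T1 = [1 -1 0; 0 1 0; 0 0 1]
T2·T1 = [-4/5 7/5 0; -3/5 -1/5 0; 0 0 1]
T3·…·T1 = [-4/5 7/5 -3; -3/5 -1/5 1; 0 0 1]

T = [-4/5 7/5 -3; -3/5 -1/5 1; 0 0 1]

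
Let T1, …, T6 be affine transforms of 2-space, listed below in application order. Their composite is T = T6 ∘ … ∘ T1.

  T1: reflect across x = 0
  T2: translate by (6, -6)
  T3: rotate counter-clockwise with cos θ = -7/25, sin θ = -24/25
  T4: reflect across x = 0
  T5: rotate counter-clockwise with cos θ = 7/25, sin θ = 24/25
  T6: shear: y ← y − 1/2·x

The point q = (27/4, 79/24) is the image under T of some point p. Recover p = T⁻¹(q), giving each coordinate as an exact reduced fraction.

p = (-3/4, -2/3)

T1 = [-1 0 0; 0 1 0; 0 0 1]
T2·T1 = [-1 0 6; 0 1 -6; 0 0 1]
T3·…·T1 = [7/25 24/25 -186/25; 24/25 -7/25 -102/25; 0 0 1]
T4·…·T1 = [-7/25 -24/25 186/25; 24/25 -7/25 -102/25; 0 0 1]
T5·…·T1 = [-1 0 6; 0 -1 6; 0 0 1]
T6·…·T1 = [-1 0 6; 1/2 -1 3; 0 0 1]
det M = 1; M⁻¹ = [-1 0 6; -1/2 -1 6; 0 0 1]
M⁻¹ · (27/4, 79/24)ᵀ = (-3/4, -2/3)ᵀ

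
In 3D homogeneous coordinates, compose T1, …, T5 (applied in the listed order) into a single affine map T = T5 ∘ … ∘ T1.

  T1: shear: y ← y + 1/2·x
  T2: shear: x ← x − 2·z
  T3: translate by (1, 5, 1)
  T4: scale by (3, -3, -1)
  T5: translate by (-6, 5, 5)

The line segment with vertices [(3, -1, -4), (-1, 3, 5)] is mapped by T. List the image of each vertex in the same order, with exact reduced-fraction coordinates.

T1 shear: y ← y + 1/2·x: (3, -1, -4) → (3, 1/2, -4); (-1, 3, 5) → (-1, 5/2, 5)
T2 shear: x ← x − 2·z: (3, 1/2, -4) → (11, 1/2, -4); (-1, 5/2, 5) → (-11, 5/2, 5)
T3 translate by (1, 5, 1): (11, 1/2, -4) → (12, 11/2, -3); (-11, 5/2, 5) → (-10, 15/2, 6)
T4 scale by (3, -3, -1): (12, 11/2, -3) → (36, -33/2, 3); (-10, 15/2, 6) → (-30, -45/2, -6)
T5 translate by (-6, 5, 5): (36, -33/2, 3) → (30, -23/2, 8); (-30, -45/2, -6) → (-36, -35/2, -1)

image vertices: (30, -23/2, 8), (-36, -35/2, -1)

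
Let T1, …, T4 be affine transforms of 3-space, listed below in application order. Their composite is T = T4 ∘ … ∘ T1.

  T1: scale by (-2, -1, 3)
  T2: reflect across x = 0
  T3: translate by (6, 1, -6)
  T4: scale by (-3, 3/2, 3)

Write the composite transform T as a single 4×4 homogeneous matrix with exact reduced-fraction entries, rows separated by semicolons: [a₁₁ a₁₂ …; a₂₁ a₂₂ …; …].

T = [-6 0 0 -18; 0 -3/2 0 3/2; 0 0 9 -18; 0 0 0 1]

T1 = [-2 0 0 0; 0 -1 0 0; 0 0 3 0; 0 0 0 1]
T2·T1 = [2 0 0 0; 0 -1 0 0; 0 0 3 0; 0 0 0 1]
T3·…·T1 = [2 0 0 6; 0 -1 0 1; 0 0 3 -6; 0 0 0 1]
T4·…·T1 = [-6 0 0 -18; 0 -3/2 0 3/2; 0 0 9 -18; 0 0 0 1]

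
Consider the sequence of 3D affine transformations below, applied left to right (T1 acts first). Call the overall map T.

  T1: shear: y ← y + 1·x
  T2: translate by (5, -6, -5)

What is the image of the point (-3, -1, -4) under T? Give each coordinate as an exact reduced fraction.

T1 shear: y ← y + 1·x: (-3, -1, -4) → (-3, -4, -4)
T2 translate by (5, -6, -5): (-3, -4, -4) → (2, -10, -9)

T(p) = (2, -10, -9)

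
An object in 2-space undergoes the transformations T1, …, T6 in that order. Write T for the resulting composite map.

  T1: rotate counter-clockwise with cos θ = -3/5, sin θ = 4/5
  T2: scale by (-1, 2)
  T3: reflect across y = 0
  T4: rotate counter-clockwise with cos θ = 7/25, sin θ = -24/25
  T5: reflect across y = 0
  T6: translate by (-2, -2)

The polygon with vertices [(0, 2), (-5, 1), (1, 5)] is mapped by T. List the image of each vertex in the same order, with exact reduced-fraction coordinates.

T1 rotate counter-clockwise with cos θ = -3/5, sin θ = 4/5: (0, 2) → (-8/5, -6/5); (-5, 1) → (11/5, -23/5); (1, 5) → (-23/5, -11/5)
T2 scale by (-1, 2): (-8/5, -6/5) → (8/5, -12/5); (11/5, -23/5) → (-11/5, -46/5); (-23/5, -11/5) → (23/5, -22/5)
T3 reflect across y = 0: (8/5, -12/5) → (8/5, 12/5); (-11/5, -46/5) → (-11/5, 46/5); (23/5, -22/5) → (23/5, 22/5)
T4 rotate counter-clockwise with cos θ = 7/25, sin θ = -24/25: (8/5, 12/5) → (344/125, -108/125); (-11/5, 46/5) → (1027/125, 586/125); (23/5, 22/5) → (689/125, -398/125)
T5 reflect across y = 0: (344/125, -108/125) → (344/125, 108/125); (1027/125, 586/125) → (1027/125, -586/125); (689/125, -398/125) → (689/125, 398/125)
T6 translate by (-2, -2): (344/125, 108/125) → (94/125, -142/125); (1027/125, -586/125) → (777/125, -836/125); (689/125, 398/125) → (439/125, 148/125)

image vertices: (94/125, -142/125), (777/125, -836/125), (439/125, 148/125)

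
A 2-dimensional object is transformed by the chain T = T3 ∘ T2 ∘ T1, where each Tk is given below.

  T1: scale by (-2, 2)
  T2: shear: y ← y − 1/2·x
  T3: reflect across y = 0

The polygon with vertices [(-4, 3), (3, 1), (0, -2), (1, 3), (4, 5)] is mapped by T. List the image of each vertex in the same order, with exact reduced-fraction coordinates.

image vertices: (8, -2), (-6, -5), (0, 4), (-2, -7), (-8, -14)

T1 scale by (-2, 2): (-4, 3) → (8, 6); (3, 1) → (-6, 2); (0, -2) → (0, -4); (1, 3) → (-2, 6); (4, 5) → (-8, 10)
T2 shear: y ← y − 1/2·x: (8, 6) → (8, 2); (-6, 2) → (-6, 5); (0, -4) → (0, -4); (-2, 6) → (-2, 7); (-8, 10) → (-8, 14)
T3 reflect across y = 0: (8, 2) → (8, -2); (-6, 5) → (-6, -5); (0, -4) → (0, 4); (-2, 7) → (-2, -7); (-8, 14) → (-8, -14)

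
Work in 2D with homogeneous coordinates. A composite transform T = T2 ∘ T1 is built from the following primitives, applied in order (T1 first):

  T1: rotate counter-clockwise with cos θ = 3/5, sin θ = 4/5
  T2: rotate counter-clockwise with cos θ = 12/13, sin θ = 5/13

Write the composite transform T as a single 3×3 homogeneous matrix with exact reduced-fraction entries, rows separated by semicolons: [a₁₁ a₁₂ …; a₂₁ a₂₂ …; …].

T = [16/65 -63/65 0; 63/65 16/65 0; 0 0 1]

T1 = [3/5 -4/5 0; 4/5 3/5 0; 0 0 1]
T2·T1 = [16/65 -63/65 0; 63/65 16/65 0; 0 0 1]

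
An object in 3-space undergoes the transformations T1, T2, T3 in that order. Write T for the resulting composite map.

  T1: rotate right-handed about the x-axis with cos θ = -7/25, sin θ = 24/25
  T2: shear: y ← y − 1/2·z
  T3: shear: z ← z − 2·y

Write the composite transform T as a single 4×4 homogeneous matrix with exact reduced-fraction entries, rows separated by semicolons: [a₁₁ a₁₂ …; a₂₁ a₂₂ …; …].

T1 = [1 0 0 0; 0 -7/25 -24/25 0; 0 24/25 -7/25 0; 0 0 0 1]
T2·T1 = [1 0 0 0; 0 -19/25 -41/50 0; 0 24/25 -7/25 0; 0 0 0 1]
T3·…·T1 = [1 0 0 0; 0 -19/25 -41/50 0; 0 62/25 34/25 0; 0 0 0 1]

T = [1 0 0 0; 0 -19/25 -41/50 0; 0 62/25 34/25 0; 0 0 0 1]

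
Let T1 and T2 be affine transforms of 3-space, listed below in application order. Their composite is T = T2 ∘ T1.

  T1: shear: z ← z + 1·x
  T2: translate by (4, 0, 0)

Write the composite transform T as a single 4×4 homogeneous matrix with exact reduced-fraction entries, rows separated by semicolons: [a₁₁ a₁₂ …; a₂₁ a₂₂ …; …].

T1 = [1 0 0 0; 0 1 0 0; 1 0 1 0; 0 0 0 1]
T2·T1 = [1 0 0 4; 0 1 0 0; 1 0 1 0; 0 0 0 1]

T = [1 0 0 4; 0 1 0 0; 1 0 1 0; 0 0 0 1]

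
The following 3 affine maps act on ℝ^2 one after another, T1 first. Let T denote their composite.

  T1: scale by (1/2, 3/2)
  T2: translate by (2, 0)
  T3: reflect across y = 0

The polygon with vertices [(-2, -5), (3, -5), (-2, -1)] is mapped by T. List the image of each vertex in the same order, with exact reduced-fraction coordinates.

image vertices: (1, 15/2), (7/2, 15/2), (1, 3/2)

T1 scale by (1/2, 3/2): (-2, -5) → (-1, -15/2); (3, -5) → (3/2, -15/2); (-2, -1) → (-1, -3/2)
T2 translate by (2, 0): (-1, -15/2) → (1, -15/2); (3/2, -15/2) → (7/2, -15/2); (-1, -3/2) → (1, -3/2)
T3 reflect across y = 0: (1, -15/2) → (1, 15/2); (7/2, -15/2) → (7/2, 15/2); (1, -3/2) → (1, 3/2)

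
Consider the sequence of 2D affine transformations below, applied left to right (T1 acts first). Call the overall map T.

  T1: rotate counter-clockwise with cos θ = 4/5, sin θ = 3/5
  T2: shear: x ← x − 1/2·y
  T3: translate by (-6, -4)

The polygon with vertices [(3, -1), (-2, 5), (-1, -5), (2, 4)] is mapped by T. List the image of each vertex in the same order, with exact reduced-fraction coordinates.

T1 rotate counter-clockwise with cos θ = 4/5, sin θ = 3/5: (3, -1) → (3, 1); (-2, 5) → (-23/5, 14/5); (-1, -5) → (11/5, -23/5); (2, 4) → (-4/5, 22/5)
T2 shear: x ← x − 1/2·y: (3, 1) → (5/2, 1); (-23/5, 14/5) → (-6, 14/5); (11/5, -23/5) → (9/2, -23/5); (-4/5, 22/5) → (-3, 22/5)
T3 translate by (-6, -4): (5/2, 1) → (-7/2, -3); (-6, 14/5) → (-12, -6/5); (9/2, -23/5) → (-3/2, -43/5); (-3, 22/5) → (-9, 2/5)

image vertices: (-7/2, -3), (-12, -6/5), (-3/2, -43/5), (-9, 2/5)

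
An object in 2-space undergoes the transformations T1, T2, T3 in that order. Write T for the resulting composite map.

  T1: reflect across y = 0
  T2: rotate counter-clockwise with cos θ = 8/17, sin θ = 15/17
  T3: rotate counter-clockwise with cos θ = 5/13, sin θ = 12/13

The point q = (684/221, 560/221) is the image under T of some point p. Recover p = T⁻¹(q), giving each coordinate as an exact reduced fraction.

p = (0, 4)

T1 = [1 0 0; 0 -1 0; 0 0 1]
T2·T1 = [8/17 15/17 0; 15/17 -8/17 0; 0 0 1]
T3·…·T1 = [-140/221 171/221 0; 171/221 140/221 0; 0 0 1]
det M = -1; M⁻¹ = [-140/221 171/221 0; 171/221 140/221 0; 0 0 1]
M⁻¹ · (684/221, 560/221)ᵀ = (0, 4)ᵀ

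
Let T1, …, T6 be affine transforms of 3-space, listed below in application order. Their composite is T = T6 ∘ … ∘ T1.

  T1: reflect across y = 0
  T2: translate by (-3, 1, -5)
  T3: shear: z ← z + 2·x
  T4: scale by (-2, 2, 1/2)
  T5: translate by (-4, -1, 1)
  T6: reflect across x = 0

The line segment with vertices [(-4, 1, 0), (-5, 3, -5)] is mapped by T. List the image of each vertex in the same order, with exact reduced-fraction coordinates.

image vertices: (-10, -1, -17/2), (-12, -5, -12)

T1 reflect across y = 0: (-4, 1, 0) → (-4, -1, 0); (-5, 3, -5) → (-5, -3, -5)
T2 translate by (-3, 1, -5): (-4, -1, 0) → (-7, 0, -5); (-5, -3, -5) → (-8, -2, -10)
T3 shear: z ← z + 2·x: (-7, 0, -5) → (-7, 0, -19); (-8, -2, -10) → (-8, -2, -26)
T4 scale by (-2, 2, 1/2): (-7, 0, -19) → (14, 0, -19/2); (-8, -2, -26) → (16, -4, -13)
T5 translate by (-4, -1, 1): (14, 0, -19/2) → (10, -1, -17/2); (16, -4, -13) → (12, -5, -12)
T6 reflect across x = 0: (10, -1, -17/2) → (-10, -1, -17/2); (12, -5, -12) → (-12, -5, -12)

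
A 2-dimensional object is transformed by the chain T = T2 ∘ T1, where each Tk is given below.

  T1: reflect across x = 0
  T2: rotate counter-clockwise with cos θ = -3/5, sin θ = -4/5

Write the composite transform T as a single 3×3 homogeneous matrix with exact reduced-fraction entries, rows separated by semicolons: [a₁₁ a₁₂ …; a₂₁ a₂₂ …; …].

T = [3/5 4/5 0; 4/5 -3/5 0; 0 0 1]

T1 = [-1 0 0; 0 1 0; 0 0 1]
T2·T1 = [3/5 4/5 0; 4/5 -3/5 0; 0 0 1]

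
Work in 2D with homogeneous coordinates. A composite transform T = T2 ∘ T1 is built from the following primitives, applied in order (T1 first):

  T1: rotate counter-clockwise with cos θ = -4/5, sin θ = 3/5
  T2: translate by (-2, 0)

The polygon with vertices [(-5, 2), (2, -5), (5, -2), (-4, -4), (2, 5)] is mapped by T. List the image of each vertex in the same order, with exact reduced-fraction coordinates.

T1 rotate counter-clockwise with cos θ = -4/5, sin θ = 3/5: (-5, 2) → (14/5, -23/5); (2, -5) → (7/5, 26/5); (5, -2) → (-14/5, 23/5); (-4, -4) → (28/5, 4/5); (2, 5) → (-23/5, -14/5)
T2 translate by (-2, 0): (14/5, -23/5) → (4/5, -23/5); (7/5, 26/5) → (-3/5, 26/5); (-14/5, 23/5) → (-24/5, 23/5); (28/5, 4/5) → (18/5, 4/5); (-23/5, -14/5) → (-33/5, -14/5)

image vertices: (4/5, -23/5), (-3/5, 26/5), (-24/5, 23/5), (18/5, 4/5), (-33/5, -14/5)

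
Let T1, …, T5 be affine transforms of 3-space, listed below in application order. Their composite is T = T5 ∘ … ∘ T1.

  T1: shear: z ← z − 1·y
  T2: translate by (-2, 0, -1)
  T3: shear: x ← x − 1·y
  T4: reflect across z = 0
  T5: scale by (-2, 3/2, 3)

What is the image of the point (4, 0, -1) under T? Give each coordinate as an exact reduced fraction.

T(p) = (-4, 0, 6)

T1 shear: z ← z − 1·y: (4, 0, -1) → (4, 0, -1)
T2 translate by (-2, 0, -1): (4, 0, -1) → (2, 0, -2)
T3 shear: x ← x − 1·y: (2, 0, -2) → (2, 0, -2)
T4 reflect across z = 0: (2, 0, -2) → (2, 0, 2)
T5 scale by (-2, 3/2, 3): (2, 0, 2) → (-4, 0, 6)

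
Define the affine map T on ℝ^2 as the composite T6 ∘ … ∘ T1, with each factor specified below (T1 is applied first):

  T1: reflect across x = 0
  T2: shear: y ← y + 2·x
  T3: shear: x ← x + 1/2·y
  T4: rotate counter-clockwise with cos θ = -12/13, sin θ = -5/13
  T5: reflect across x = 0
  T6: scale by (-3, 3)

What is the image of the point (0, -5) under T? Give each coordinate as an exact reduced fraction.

T1 reflect across x = 0: (0, -5) → (0, -5)
T2 shear: y ← y + 2·x: (0, -5) → (0, -5)
T3 shear: x ← x + 1/2·y: (0, -5) → (-5/2, -5)
T4 rotate counter-clockwise with cos θ = -12/13, sin θ = -5/13: (-5/2, -5) → (5/13, 145/26)
T5 reflect across x = 0: (5/13, 145/26) → (-5/13, 145/26)
T6 scale by (-3, 3): (-5/13, 145/26) → (15/13, 435/26)

T(p) = (15/13, 435/26)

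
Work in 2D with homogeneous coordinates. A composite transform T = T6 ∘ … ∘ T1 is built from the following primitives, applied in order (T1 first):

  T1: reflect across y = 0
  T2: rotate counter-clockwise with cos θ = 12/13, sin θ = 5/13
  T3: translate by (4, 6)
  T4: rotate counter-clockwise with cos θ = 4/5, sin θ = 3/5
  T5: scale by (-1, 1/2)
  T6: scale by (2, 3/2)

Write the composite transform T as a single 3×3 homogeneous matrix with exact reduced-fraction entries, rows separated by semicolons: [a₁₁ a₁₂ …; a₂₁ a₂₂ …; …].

T = [-66/65 -112/65 4/5; 42/65 -99/260 27/5; 0 0 1]

T1 = [1 0 0; 0 -1 0; 0 0 1]
T2·T1 = [12/13 5/13 0; 5/13 -12/13 0; 0 0 1]
T3·…·T1 = [12/13 5/13 4; 5/13 -12/13 6; 0 0 1]
T4·…·T1 = [33/65 56/65 -2/5; 56/65 -33/65 36/5; 0 0 1]
T5·…·T1 = [-33/65 -56/65 2/5; 28/65 -33/130 18/5; 0 0 1]
T6·…·T1 = [-66/65 -112/65 4/5; 42/65 -99/260 27/5; 0 0 1]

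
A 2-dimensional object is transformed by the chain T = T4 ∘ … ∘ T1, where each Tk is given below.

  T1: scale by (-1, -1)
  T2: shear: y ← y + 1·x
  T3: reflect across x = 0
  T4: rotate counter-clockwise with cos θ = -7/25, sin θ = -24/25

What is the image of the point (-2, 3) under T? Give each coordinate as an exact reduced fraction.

T1 scale by (-1, -1): (-2, 3) → (2, -3)
T2 shear: y ← y + 1·x: (2, -3) → (2, -1)
T3 reflect across x = 0: (2, -1) → (-2, -1)
T4 rotate counter-clockwise with cos θ = -7/25, sin θ = -24/25: (-2, -1) → (-2/5, 11/5)

T(p) = (-2/5, 11/5)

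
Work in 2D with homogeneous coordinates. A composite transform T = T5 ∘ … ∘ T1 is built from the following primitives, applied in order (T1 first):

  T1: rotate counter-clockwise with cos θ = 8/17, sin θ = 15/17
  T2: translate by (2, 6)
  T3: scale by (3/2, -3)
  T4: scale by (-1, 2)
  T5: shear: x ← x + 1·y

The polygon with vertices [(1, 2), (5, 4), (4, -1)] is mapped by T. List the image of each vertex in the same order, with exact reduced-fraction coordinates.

image vertices: (-48, -798/17), (-75, -1254/17), (-123/2, -924/17)

T1 rotate counter-clockwise with cos θ = 8/17, sin θ = 15/17: (1, 2) → (-22/17, 31/17); (5, 4) → (-20/17, 107/17); (4, -1) → (47/17, 52/17)
T2 translate by (2, 6): (-22/17, 31/17) → (12/17, 133/17); (-20/17, 107/17) → (14/17, 209/17); (47/17, 52/17) → (81/17, 154/17)
T3 scale by (3/2, -3): (12/17, 133/17) → (18/17, -399/17); (14/17, 209/17) → (21/17, -627/17); (81/17, 154/17) → (243/34, -462/17)
T4 scale by (-1, 2): (18/17, -399/17) → (-18/17, -798/17); (21/17, -627/17) → (-21/17, -1254/17); (243/34, -462/17) → (-243/34, -924/17)
T5 shear: x ← x + 1·y: (-18/17, -798/17) → (-48, -798/17); (-21/17, -1254/17) → (-75, -1254/17); (-243/34, -924/17) → (-123/2, -924/17)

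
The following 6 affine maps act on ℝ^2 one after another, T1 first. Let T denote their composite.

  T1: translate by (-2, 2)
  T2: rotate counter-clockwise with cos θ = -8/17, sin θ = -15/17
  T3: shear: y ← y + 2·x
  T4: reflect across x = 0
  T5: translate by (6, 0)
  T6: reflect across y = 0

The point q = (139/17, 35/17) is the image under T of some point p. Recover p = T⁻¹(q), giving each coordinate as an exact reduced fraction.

p = (1, -5)

T1 = [1 0 -2; 0 1 2; 0 0 1]
T2·T1 = [-8/17 15/17 46/17; -15/17 -8/17 14/17; 0 0 1]
T3·…·T1 = [-8/17 15/17 46/17; -31/17 22/17 106/17; 0 0 1]
T4·…·T1 = [8/17 -15/17 -46/17; -31/17 22/17 106/17; 0 0 1]
T5·…·T1 = [8/17 -15/17 56/17; -31/17 22/17 106/17; 0 0 1]
T6·…·T1 = [8/17 -15/17 56/17; 31/17 -22/17 -106/17; 0 0 1]
det M = 1; M⁻¹ = [-22/17 15/17 166/17; -31/17 8/17 152/17; 0 0 1]
M⁻¹ · (139/17, 35/17)ᵀ = (1, -5)ᵀ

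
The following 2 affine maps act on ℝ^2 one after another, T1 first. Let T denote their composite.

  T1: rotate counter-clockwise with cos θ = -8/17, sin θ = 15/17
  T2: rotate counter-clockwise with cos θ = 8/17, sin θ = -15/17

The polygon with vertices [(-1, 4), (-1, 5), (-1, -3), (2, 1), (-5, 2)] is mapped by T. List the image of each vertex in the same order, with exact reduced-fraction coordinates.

image vertices: (-1121/289, 404/289), (-1361/289, 565/289), (559/289, -723/289), (82/289, 641/289), (-1285/289, -878/289)

T1 rotate counter-clockwise with cos θ = -8/17, sin θ = 15/17: (-1, 4) → (-52/17, -47/17); (-1, 5) → (-67/17, -55/17); (-1, -3) → (53/17, 9/17); (2, 1) → (-31/17, 22/17); (-5, 2) → (10/17, -91/17)
T2 rotate counter-clockwise with cos θ = 8/17, sin θ = -15/17: (-52/17, -47/17) → (-1121/289, 404/289); (-67/17, -55/17) → (-1361/289, 565/289); (53/17, 9/17) → (559/289, -723/289); (-31/17, 22/17) → (82/289, 641/289); (10/17, -91/17) → (-1285/289, -878/289)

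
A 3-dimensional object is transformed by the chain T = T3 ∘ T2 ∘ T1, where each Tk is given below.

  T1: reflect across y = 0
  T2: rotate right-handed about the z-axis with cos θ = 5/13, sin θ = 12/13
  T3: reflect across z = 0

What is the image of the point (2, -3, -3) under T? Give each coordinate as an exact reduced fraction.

T1 reflect across y = 0: (2, -3, -3) → (2, 3, -3)
T2 rotate right-handed about the z-axis with cos θ = 5/13, sin θ = 12/13: (2, 3, -3) → (-2, 3, -3)
T3 reflect across z = 0: (-2, 3, -3) → (-2, 3, 3)

T(p) = (-2, 3, 3)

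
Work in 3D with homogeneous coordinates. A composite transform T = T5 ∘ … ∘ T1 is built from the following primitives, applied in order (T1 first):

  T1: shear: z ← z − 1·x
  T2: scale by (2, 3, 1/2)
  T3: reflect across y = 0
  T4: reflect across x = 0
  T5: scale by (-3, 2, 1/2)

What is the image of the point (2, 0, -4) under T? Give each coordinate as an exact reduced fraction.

T(p) = (12, 0, -3/2)

T1 shear: z ← z − 1·x: (2, 0, -4) → (2, 0, -6)
T2 scale by (2, 3, 1/2): (2, 0, -6) → (4, 0, -3)
T3 reflect across y = 0: (4, 0, -3) → (4, 0, -3)
T4 reflect across x = 0: (4, 0, -3) → (-4, 0, -3)
T5 scale by (-3, 2, 1/2): (-4, 0, -3) → (12, 0, -3/2)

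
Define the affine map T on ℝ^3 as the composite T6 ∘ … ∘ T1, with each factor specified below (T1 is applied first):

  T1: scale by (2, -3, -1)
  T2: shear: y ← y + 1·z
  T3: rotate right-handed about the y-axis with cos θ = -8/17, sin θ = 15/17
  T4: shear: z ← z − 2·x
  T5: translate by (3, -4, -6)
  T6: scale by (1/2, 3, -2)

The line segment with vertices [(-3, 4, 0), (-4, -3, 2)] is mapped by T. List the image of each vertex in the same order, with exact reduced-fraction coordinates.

image vertices: (99/34, -48, 216/17), (5/2, 9, 4)

T1 scale by (2, -3, -1): (-3, 4, 0) → (-6, -12, 0); (-4, -3, 2) → (-8, 9, -2)
T2 shear: y ← y + 1·z: (-6, -12, 0) → (-6, -12, 0); (-8, 9, -2) → (-8, 7, -2)
T3 rotate right-handed about the y-axis with cos θ = -8/17, sin θ = 15/17: (-6, -12, 0) → (48/17, -12, 90/17); (-8, 7, -2) → (2, 7, 8)
T4 shear: z ← z − 2·x: (48/17, -12, 90/17) → (48/17, -12, -6/17); (2, 7, 8) → (2, 7, 4)
T5 translate by (3, -4, -6): (48/17, -12, -6/17) → (99/17, -16, -108/17); (2, 7, 4) → (5, 3, -2)
T6 scale by (1/2, 3, -2): (99/17, -16, -108/17) → (99/34, -48, 216/17); (5, 3, -2) → (5/2, 9, 4)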